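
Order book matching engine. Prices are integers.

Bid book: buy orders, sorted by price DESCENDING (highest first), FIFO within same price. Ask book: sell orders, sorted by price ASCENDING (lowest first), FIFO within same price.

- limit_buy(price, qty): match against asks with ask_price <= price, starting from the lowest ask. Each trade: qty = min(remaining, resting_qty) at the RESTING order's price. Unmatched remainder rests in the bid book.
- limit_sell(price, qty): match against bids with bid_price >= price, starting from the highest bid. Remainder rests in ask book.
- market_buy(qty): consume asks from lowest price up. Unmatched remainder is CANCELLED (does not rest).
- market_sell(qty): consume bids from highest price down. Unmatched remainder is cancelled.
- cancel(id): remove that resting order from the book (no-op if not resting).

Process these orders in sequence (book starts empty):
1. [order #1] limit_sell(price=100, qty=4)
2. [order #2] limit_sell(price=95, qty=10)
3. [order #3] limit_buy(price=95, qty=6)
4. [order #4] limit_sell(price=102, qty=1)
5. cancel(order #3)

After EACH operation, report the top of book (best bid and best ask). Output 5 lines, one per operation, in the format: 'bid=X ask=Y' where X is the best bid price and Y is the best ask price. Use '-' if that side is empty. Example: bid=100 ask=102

After op 1 [order #1] limit_sell(price=100, qty=4): fills=none; bids=[-] asks=[#1:4@100]
After op 2 [order #2] limit_sell(price=95, qty=10): fills=none; bids=[-] asks=[#2:10@95 #1:4@100]
After op 3 [order #3] limit_buy(price=95, qty=6): fills=#3x#2:6@95; bids=[-] asks=[#2:4@95 #1:4@100]
After op 4 [order #4] limit_sell(price=102, qty=1): fills=none; bids=[-] asks=[#2:4@95 #1:4@100 #4:1@102]
After op 5 cancel(order #3): fills=none; bids=[-] asks=[#2:4@95 #1:4@100 #4:1@102]

Answer: bid=- ask=100
bid=- ask=95
bid=- ask=95
bid=- ask=95
bid=- ask=95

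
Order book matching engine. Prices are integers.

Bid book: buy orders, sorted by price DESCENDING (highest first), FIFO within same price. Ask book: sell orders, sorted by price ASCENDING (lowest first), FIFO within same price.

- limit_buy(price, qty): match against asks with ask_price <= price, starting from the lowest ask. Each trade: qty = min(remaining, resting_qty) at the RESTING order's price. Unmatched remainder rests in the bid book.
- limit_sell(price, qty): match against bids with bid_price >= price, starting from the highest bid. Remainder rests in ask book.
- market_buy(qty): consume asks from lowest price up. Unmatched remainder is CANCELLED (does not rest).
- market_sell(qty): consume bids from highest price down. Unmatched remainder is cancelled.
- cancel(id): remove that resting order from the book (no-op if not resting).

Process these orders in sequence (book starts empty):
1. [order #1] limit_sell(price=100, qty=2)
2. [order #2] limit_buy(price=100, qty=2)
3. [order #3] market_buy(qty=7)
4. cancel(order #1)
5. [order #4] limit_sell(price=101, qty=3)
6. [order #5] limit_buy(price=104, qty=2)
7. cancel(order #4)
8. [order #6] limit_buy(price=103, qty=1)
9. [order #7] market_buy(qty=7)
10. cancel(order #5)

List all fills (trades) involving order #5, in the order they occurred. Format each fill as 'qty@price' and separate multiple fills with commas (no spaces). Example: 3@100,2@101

After op 1 [order #1] limit_sell(price=100, qty=2): fills=none; bids=[-] asks=[#1:2@100]
After op 2 [order #2] limit_buy(price=100, qty=2): fills=#2x#1:2@100; bids=[-] asks=[-]
After op 3 [order #3] market_buy(qty=7): fills=none; bids=[-] asks=[-]
After op 4 cancel(order #1): fills=none; bids=[-] asks=[-]
After op 5 [order #4] limit_sell(price=101, qty=3): fills=none; bids=[-] asks=[#4:3@101]
After op 6 [order #5] limit_buy(price=104, qty=2): fills=#5x#4:2@101; bids=[-] asks=[#4:1@101]
After op 7 cancel(order #4): fills=none; bids=[-] asks=[-]
After op 8 [order #6] limit_buy(price=103, qty=1): fills=none; bids=[#6:1@103] asks=[-]
After op 9 [order #7] market_buy(qty=7): fills=none; bids=[#6:1@103] asks=[-]
After op 10 cancel(order #5): fills=none; bids=[#6:1@103] asks=[-]

Answer: 2@101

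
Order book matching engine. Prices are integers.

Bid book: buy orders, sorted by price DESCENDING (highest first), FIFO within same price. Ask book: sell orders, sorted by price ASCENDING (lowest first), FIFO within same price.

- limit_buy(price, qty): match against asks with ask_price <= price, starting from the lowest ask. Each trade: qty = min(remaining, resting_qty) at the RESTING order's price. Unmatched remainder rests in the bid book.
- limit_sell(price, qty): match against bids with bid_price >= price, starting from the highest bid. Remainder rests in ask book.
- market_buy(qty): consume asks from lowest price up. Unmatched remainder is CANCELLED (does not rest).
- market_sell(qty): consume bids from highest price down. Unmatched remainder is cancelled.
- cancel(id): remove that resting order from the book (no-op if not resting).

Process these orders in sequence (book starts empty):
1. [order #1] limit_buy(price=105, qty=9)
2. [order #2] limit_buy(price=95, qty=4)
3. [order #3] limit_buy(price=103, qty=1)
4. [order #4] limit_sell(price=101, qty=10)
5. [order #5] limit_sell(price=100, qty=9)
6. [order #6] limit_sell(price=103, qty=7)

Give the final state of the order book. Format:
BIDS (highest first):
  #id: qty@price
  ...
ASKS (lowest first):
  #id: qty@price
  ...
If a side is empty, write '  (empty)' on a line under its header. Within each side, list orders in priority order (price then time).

After op 1 [order #1] limit_buy(price=105, qty=9): fills=none; bids=[#1:9@105] asks=[-]
After op 2 [order #2] limit_buy(price=95, qty=4): fills=none; bids=[#1:9@105 #2:4@95] asks=[-]
After op 3 [order #3] limit_buy(price=103, qty=1): fills=none; bids=[#1:9@105 #3:1@103 #2:4@95] asks=[-]
After op 4 [order #4] limit_sell(price=101, qty=10): fills=#1x#4:9@105 #3x#4:1@103; bids=[#2:4@95] asks=[-]
After op 5 [order #5] limit_sell(price=100, qty=9): fills=none; bids=[#2:4@95] asks=[#5:9@100]
After op 6 [order #6] limit_sell(price=103, qty=7): fills=none; bids=[#2:4@95] asks=[#5:9@100 #6:7@103]

Answer: BIDS (highest first):
  #2: 4@95
ASKS (lowest first):
  #5: 9@100
  #6: 7@103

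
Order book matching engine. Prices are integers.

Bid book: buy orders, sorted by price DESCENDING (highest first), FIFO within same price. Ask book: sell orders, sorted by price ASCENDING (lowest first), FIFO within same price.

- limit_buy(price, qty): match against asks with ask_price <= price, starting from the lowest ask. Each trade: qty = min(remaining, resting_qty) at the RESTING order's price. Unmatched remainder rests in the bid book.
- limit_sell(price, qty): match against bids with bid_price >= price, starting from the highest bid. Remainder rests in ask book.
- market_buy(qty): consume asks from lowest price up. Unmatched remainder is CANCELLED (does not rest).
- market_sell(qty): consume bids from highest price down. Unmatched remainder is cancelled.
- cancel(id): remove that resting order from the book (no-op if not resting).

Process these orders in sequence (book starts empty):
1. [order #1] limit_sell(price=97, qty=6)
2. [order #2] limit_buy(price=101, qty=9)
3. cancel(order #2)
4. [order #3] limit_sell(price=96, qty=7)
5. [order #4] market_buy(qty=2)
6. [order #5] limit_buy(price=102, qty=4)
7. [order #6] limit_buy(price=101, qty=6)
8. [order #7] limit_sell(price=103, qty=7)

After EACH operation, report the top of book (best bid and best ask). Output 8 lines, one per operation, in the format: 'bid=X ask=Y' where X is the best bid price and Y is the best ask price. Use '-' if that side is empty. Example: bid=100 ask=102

Answer: bid=- ask=97
bid=101 ask=-
bid=- ask=-
bid=- ask=96
bid=- ask=96
bid=- ask=96
bid=101 ask=-
bid=101 ask=103

Derivation:
After op 1 [order #1] limit_sell(price=97, qty=6): fills=none; bids=[-] asks=[#1:6@97]
After op 2 [order #2] limit_buy(price=101, qty=9): fills=#2x#1:6@97; bids=[#2:3@101] asks=[-]
After op 3 cancel(order #2): fills=none; bids=[-] asks=[-]
After op 4 [order #3] limit_sell(price=96, qty=7): fills=none; bids=[-] asks=[#3:7@96]
After op 5 [order #4] market_buy(qty=2): fills=#4x#3:2@96; bids=[-] asks=[#3:5@96]
After op 6 [order #5] limit_buy(price=102, qty=4): fills=#5x#3:4@96; bids=[-] asks=[#3:1@96]
After op 7 [order #6] limit_buy(price=101, qty=6): fills=#6x#3:1@96; bids=[#6:5@101] asks=[-]
After op 8 [order #7] limit_sell(price=103, qty=7): fills=none; bids=[#6:5@101] asks=[#7:7@103]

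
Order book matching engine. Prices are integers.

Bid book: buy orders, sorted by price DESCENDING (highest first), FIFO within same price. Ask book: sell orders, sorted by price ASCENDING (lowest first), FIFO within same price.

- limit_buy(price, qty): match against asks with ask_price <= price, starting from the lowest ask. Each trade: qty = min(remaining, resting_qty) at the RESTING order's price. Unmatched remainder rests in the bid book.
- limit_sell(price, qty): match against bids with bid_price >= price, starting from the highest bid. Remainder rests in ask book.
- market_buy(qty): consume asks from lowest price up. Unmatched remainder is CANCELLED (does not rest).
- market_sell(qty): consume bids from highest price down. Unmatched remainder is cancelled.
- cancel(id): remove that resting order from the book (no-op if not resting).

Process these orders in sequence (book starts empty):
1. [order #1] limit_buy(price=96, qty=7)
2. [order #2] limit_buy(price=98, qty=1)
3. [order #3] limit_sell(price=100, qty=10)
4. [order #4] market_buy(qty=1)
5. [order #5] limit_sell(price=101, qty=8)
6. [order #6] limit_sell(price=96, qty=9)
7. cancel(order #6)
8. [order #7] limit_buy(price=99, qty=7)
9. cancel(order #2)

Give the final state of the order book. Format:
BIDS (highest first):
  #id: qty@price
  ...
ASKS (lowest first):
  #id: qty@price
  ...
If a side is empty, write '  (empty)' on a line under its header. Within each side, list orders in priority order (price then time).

After op 1 [order #1] limit_buy(price=96, qty=7): fills=none; bids=[#1:7@96] asks=[-]
After op 2 [order #2] limit_buy(price=98, qty=1): fills=none; bids=[#2:1@98 #1:7@96] asks=[-]
After op 3 [order #3] limit_sell(price=100, qty=10): fills=none; bids=[#2:1@98 #1:7@96] asks=[#3:10@100]
After op 4 [order #4] market_buy(qty=1): fills=#4x#3:1@100; bids=[#2:1@98 #1:7@96] asks=[#3:9@100]
After op 5 [order #5] limit_sell(price=101, qty=8): fills=none; bids=[#2:1@98 #1:7@96] asks=[#3:9@100 #5:8@101]
After op 6 [order #6] limit_sell(price=96, qty=9): fills=#2x#6:1@98 #1x#6:7@96; bids=[-] asks=[#6:1@96 #3:9@100 #5:8@101]
After op 7 cancel(order #6): fills=none; bids=[-] asks=[#3:9@100 #5:8@101]
After op 8 [order #7] limit_buy(price=99, qty=7): fills=none; bids=[#7:7@99] asks=[#3:9@100 #5:8@101]
After op 9 cancel(order #2): fills=none; bids=[#7:7@99] asks=[#3:9@100 #5:8@101]

Answer: BIDS (highest first):
  #7: 7@99
ASKS (lowest first):
  #3: 9@100
  #5: 8@101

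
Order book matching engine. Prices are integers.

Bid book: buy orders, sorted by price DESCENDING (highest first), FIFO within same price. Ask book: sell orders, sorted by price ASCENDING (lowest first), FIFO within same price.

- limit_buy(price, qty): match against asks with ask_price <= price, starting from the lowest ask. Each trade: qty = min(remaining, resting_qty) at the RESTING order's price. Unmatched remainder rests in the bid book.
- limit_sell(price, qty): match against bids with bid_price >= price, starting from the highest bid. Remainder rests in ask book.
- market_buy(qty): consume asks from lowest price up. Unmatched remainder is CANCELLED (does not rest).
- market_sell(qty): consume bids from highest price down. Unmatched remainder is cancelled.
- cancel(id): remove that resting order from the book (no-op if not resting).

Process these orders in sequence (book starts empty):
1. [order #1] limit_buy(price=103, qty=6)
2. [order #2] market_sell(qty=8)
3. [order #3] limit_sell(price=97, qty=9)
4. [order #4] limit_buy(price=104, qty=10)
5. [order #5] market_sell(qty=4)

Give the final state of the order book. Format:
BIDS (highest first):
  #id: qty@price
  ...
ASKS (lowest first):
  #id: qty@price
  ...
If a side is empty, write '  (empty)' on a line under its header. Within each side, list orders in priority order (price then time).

After op 1 [order #1] limit_buy(price=103, qty=6): fills=none; bids=[#1:6@103] asks=[-]
After op 2 [order #2] market_sell(qty=8): fills=#1x#2:6@103; bids=[-] asks=[-]
After op 3 [order #3] limit_sell(price=97, qty=9): fills=none; bids=[-] asks=[#3:9@97]
After op 4 [order #4] limit_buy(price=104, qty=10): fills=#4x#3:9@97; bids=[#4:1@104] asks=[-]
After op 5 [order #5] market_sell(qty=4): fills=#4x#5:1@104; bids=[-] asks=[-]

Answer: BIDS (highest first):
  (empty)
ASKS (lowest first):
  (empty)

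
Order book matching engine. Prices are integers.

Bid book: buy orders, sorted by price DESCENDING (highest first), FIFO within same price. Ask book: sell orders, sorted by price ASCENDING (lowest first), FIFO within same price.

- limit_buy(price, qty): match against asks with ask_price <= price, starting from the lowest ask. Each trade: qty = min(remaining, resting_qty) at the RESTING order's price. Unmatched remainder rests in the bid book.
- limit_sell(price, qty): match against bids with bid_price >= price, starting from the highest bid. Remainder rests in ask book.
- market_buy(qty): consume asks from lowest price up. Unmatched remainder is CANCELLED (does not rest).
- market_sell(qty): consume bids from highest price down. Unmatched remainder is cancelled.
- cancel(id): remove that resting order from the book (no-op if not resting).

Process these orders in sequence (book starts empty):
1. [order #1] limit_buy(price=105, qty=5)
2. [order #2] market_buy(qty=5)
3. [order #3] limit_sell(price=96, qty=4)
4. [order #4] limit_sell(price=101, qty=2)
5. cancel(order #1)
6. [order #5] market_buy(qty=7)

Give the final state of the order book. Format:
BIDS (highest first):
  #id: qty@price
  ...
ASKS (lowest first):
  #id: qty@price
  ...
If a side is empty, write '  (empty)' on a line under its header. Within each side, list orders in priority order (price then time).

After op 1 [order #1] limit_buy(price=105, qty=5): fills=none; bids=[#1:5@105] asks=[-]
After op 2 [order #2] market_buy(qty=5): fills=none; bids=[#1:5@105] asks=[-]
After op 3 [order #3] limit_sell(price=96, qty=4): fills=#1x#3:4@105; bids=[#1:1@105] asks=[-]
After op 4 [order #4] limit_sell(price=101, qty=2): fills=#1x#4:1@105; bids=[-] asks=[#4:1@101]
After op 5 cancel(order #1): fills=none; bids=[-] asks=[#4:1@101]
After op 6 [order #5] market_buy(qty=7): fills=#5x#4:1@101; bids=[-] asks=[-]

Answer: BIDS (highest first):
  (empty)
ASKS (lowest first):
  (empty)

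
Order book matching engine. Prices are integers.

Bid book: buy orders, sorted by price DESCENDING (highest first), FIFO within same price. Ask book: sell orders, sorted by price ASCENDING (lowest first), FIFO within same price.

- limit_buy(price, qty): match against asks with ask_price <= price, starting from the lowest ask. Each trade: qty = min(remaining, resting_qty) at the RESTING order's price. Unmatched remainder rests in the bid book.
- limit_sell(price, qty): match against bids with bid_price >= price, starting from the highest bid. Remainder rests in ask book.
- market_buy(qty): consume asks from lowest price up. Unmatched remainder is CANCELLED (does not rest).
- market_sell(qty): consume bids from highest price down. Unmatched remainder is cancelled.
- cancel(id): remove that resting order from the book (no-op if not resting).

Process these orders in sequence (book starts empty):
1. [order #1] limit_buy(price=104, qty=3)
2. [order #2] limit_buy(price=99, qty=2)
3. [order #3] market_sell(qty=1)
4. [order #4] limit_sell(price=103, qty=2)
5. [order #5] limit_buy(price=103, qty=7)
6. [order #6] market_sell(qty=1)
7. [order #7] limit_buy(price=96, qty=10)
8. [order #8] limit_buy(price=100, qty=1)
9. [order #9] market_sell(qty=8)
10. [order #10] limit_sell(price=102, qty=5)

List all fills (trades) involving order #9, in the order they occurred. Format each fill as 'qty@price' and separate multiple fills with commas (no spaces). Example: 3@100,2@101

Answer: 6@103,1@100,1@99

Derivation:
After op 1 [order #1] limit_buy(price=104, qty=3): fills=none; bids=[#1:3@104] asks=[-]
After op 2 [order #2] limit_buy(price=99, qty=2): fills=none; bids=[#1:3@104 #2:2@99] asks=[-]
After op 3 [order #3] market_sell(qty=1): fills=#1x#3:1@104; bids=[#1:2@104 #2:2@99] asks=[-]
After op 4 [order #4] limit_sell(price=103, qty=2): fills=#1x#4:2@104; bids=[#2:2@99] asks=[-]
After op 5 [order #5] limit_buy(price=103, qty=7): fills=none; bids=[#5:7@103 #2:2@99] asks=[-]
After op 6 [order #6] market_sell(qty=1): fills=#5x#6:1@103; bids=[#5:6@103 #2:2@99] asks=[-]
After op 7 [order #7] limit_buy(price=96, qty=10): fills=none; bids=[#5:6@103 #2:2@99 #7:10@96] asks=[-]
After op 8 [order #8] limit_buy(price=100, qty=1): fills=none; bids=[#5:6@103 #8:1@100 #2:2@99 #7:10@96] asks=[-]
After op 9 [order #9] market_sell(qty=8): fills=#5x#9:6@103 #8x#9:1@100 #2x#9:1@99; bids=[#2:1@99 #7:10@96] asks=[-]
After op 10 [order #10] limit_sell(price=102, qty=5): fills=none; bids=[#2:1@99 #7:10@96] asks=[#10:5@102]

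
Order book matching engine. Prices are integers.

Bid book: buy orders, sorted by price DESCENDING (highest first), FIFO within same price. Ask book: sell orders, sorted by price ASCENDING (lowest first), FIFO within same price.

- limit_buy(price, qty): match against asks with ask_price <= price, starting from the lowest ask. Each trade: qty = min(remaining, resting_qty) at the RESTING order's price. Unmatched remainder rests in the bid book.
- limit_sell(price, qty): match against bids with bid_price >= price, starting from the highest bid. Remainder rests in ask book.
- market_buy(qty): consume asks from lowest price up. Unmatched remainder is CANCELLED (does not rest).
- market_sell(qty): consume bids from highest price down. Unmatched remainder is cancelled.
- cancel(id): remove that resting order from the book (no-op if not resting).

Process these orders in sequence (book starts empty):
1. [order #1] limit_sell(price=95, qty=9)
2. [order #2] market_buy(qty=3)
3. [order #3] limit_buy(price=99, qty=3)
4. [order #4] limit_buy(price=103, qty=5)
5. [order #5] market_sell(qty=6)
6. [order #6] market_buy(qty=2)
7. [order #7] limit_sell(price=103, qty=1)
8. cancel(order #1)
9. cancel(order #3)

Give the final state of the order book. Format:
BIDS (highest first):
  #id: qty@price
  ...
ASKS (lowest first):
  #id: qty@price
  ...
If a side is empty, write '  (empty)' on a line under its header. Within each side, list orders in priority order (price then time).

Answer: BIDS (highest first):
  (empty)
ASKS (lowest first):
  #7: 1@103

Derivation:
After op 1 [order #1] limit_sell(price=95, qty=9): fills=none; bids=[-] asks=[#1:9@95]
After op 2 [order #2] market_buy(qty=3): fills=#2x#1:3@95; bids=[-] asks=[#1:6@95]
After op 3 [order #3] limit_buy(price=99, qty=3): fills=#3x#1:3@95; bids=[-] asks=[#1:3@95]
After op 4 [order #4] limit_buy(price=103, qty=5): fills=#4x#1:3@95; bids=[#4:2@103] asks=[-]
After op 5 [order #5] market_sell(qty=6): fills=#4x#5:2@103; bids=[-] asks=[-]
After op 6 [order #6] market_buy(qty=2): fills=none; bids=[-] asks=[-]
After op 7 [order #7] limit_sell(price=103, qty=1): fills=none; bids=[-] asks=[#7:1@103]
After op 8 cancel(order #1): fills=none; bids=[-] asks=[#7:1@103]
After op 9 cancel(order #3): fills=none; bids=[-] asks=[#7:1@103]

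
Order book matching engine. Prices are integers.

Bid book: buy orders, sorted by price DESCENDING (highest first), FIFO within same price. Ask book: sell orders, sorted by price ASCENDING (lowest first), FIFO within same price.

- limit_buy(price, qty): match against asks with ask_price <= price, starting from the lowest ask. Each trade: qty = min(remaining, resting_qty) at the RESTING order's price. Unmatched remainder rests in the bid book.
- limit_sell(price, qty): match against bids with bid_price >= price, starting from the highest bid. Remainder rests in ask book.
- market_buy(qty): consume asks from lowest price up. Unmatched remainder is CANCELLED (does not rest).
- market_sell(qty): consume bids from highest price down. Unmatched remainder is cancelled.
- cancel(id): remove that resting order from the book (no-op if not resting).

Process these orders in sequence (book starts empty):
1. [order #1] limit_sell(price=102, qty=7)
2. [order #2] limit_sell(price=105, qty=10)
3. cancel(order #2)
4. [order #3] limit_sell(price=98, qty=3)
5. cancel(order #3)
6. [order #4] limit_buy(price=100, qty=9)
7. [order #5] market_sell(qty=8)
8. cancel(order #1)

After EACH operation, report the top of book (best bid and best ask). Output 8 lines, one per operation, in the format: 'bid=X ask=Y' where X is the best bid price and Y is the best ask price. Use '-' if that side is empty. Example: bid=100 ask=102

Answer: bid=- ask=102
bid=- ask=102
bid=- ask=102
bid=- ask=98
bid=- ask=102
bid=100 ask=102
bid=100 ask=102
bid=100 ask=-

Derivation:
After op 1 [order #1] limit_sell(price=102, qty=7): fills=none; bids=[-] asks=[#1:7@102]
After op 2 [order #2] limit_sell(price=105, qty=10): fills=none; bids=[-] asks=[#1:7@102 #2:10@105]
After op 3 cancel(order #2): fills=none; bids=[-] asks=[#1:7@102]
After op 4 [order #3] limit_sell(price=98, qty=3): fills=none; bids=[-] asks=[#3:3@98 #1:7@102]
After op 5 cancel(order #3): fills=none; bids=[-] asks=[#1:7@102]
After op 6 [order #4] limit_buy(price=100, qty=9): fills=none; bids=[#4:9@100] asks=[#1:7@102]
After op 7 [order #5] market_sell(qty=8): fills=#4x#5:8@100; bids=[#4:1@100] asks=[#1:7@102]
After op 8 cancel(order #1): fills=none; bids=[#4:1@100] asks=[-]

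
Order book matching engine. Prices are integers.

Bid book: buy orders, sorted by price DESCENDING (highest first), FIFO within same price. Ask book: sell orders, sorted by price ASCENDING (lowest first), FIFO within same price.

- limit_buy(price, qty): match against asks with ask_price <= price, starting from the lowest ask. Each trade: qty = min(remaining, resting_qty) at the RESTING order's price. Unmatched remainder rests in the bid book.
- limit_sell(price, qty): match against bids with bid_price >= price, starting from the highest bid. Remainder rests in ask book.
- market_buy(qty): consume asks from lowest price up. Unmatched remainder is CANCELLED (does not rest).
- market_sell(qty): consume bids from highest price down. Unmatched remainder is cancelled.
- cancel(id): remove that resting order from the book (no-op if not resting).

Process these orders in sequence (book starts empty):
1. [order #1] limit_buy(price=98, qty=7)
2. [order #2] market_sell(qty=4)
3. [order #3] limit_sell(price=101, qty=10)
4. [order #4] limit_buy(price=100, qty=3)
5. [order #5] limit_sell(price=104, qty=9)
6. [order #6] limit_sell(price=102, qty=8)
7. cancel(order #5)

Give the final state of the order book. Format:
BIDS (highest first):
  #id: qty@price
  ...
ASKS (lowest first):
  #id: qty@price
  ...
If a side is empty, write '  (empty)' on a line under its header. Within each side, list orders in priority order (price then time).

After op 1 [order #1] limit_buy(price=98, qty=7): fills=none; bids=[#1:7@98] asks=[-]
After op 2 [order #2] market_sell(qty=4): fills=#1x#2:4@98; bids=[#1:3@98] asks=[-]
After op 3 [order #3] limit_sell(price=101, qty=10): fills=none; bids=[#1:3@98] asks=[#3:10@101]
After op 4 [order #4] limit_buy(price=100, qty=3): fills=none; bids=[#4:3@100 #1:3@98] asks=[#3:10@101]
After op 5 [order #5] limit_sell(price=104, qty=9): fills=none; bids=[#4:3@100 #1:3@98] asks=[#3:10@101 #5:9@104]
After op 6 [order #6] limit_sell(price=102, qty=8): fills=none; bids=[#4:3@100 #1:3@98] asks=[#3:10@101 #6:8@102 #5:9@104]
After op 7 cancel(order #5): fills=none; bids=[#4:3@100 #1:3@98] asks=[#3:10@101 #6:8@102]

Answer: BIDS (highest first):
  #4: 3@100
  #1: 3@98
ASKS (lowest first):
  #3: 10@101
  #6: 8@102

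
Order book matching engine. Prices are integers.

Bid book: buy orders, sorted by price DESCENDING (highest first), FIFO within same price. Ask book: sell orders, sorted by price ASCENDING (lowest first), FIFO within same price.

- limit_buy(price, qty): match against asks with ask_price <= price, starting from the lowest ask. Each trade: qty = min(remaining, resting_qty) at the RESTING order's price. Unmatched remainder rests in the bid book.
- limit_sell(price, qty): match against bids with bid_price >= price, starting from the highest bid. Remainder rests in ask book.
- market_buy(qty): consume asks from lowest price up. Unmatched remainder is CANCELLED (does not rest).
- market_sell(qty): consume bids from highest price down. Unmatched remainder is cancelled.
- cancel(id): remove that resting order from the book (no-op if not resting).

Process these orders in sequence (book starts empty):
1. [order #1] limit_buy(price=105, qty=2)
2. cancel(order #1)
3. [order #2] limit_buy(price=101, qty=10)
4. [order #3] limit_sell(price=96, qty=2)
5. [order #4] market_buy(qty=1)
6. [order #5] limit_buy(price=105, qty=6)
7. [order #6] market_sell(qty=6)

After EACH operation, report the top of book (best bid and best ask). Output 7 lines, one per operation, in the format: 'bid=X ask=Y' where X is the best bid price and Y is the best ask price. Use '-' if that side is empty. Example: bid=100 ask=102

After op 1 [order #1] limit_buy(price=105, qty=2): fills=none; bids=[#1:2@105] asks=[-]
After op 2 cancel(order #1): fills=none; bids=[-] asks=[-]
After op 3 [order #2] limit_buy(price=101, qty=10): fills=none; bids=[#2:10@101] asks=[-]
After op 4 [order #3] limit_sell(price=96, qty=2): fills=#2x#3:2@101; bids=[#2:8@101] asks=[-]
After op 5 [order #4] market_buy(qty=1): fills=none; bids=[#2:8@101] asks=[-]
After op 6 [order #5] limit_buy(price=105, qty=6): fills=none; bids=[#5:6@105 #2:8@101] asks=[-]
After op 7 [order #6] market_sell(qty=6): fills=#5x#6:6@105; bids=[#2:8@101] asks=[-]

Answer: bid=105 ask=-
bid=- ask=-
bid=101 ask=-
bid=101 ask=-
bid=101 ask=-
bid=105 ask=-
bid=101 ask=-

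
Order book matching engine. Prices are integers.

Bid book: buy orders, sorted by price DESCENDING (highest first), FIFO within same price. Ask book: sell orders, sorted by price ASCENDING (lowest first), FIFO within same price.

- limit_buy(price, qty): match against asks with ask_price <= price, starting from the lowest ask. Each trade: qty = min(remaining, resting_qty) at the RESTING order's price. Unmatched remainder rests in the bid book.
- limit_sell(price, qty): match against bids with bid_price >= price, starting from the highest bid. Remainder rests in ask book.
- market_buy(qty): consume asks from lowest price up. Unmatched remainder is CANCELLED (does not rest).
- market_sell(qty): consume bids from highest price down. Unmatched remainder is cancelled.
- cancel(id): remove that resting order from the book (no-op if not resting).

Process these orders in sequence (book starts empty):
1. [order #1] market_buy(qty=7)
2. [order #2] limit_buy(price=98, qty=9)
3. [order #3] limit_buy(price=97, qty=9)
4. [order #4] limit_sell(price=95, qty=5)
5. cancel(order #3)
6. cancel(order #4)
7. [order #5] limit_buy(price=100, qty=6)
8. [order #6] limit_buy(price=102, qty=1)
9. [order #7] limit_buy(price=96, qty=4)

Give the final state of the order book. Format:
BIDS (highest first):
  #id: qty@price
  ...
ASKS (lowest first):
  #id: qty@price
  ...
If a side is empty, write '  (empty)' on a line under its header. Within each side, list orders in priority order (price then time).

After op 1 [order #1] market_buy(qty=7): fills=none; bids=[-] asks=[-]
After op 2 [order #2] limit_buy(price=98, qty=9): fills=none; bids=[#2:9@98] asks=[-]
After op 3 [order #3] limit_buy(price=97, qty=9): fills=none; bids=[#2:9@98 #3:9@97] asks=[-]
After op 4 [order #4] limit_sell(price=95, qty=5): fills=#2x#4:5@98; bids=[#2:4@98 #3:9@97] asks=[-]
After op 5 cancel(order #3): fills=none; bids=[#2:4@98] asks=[-]
After op 6 cancel(order #4): fills=none; bids=[#2:4@98] asks=[-]
After op 7 [order #5] limit_buy(price=100, qty=6): fills=none; bids=[#5:6@100 #2:4@98] asks=[-]
After op 8 [order #6] limit_buy(price=102, qty=1): fills=none; bids=[#6:1@102 #5:6@100 #2:4@98] asks=[-]
After op 9 [order #7] limit_buy(price=96, qty=4): fills=none; bids=[#6:1@102 #5:6@100 #2:4@98 #7:4@96] asks=[-]

Answer: BIDS (highest first):
  #6: 1@102
  #5: 6@100
  #2: 4@98
  #7: 4@96
ASKS (lowest first):
  (empty)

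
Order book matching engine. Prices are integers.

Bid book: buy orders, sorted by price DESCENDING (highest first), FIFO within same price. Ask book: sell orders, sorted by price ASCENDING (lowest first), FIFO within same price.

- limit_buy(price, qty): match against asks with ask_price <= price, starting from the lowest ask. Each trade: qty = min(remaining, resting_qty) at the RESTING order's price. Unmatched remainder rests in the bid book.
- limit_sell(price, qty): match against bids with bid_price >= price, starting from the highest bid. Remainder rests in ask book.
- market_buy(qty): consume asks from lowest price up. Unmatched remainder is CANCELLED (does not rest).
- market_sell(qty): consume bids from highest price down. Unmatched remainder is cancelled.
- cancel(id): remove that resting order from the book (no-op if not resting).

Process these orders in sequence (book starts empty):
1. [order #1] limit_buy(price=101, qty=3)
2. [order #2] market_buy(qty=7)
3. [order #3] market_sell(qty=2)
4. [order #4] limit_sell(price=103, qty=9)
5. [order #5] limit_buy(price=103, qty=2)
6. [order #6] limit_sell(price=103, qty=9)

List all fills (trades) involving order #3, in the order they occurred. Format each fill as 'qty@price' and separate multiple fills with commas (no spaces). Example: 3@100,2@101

Answer: 2@101

Derivation:
After op 1 [order #1] limit_buy(price=101, qty=3): fills=none; bids=[#1:3@101] asks=[-]
After op 2 [order #2] market_buy(qty=7): fills=none; bids=[#1:3@101] asks=[-]
After op 3 [order #3] market_sell(qty=2): fills=#1x#3:2@101; bids=[#1:1@101] asks=[-]
After op 4 [order #4] limit_sell(price=103, qty=9): fills=none; bids=[#1:1@101] asks=[#4:9@103]
After op 5 [order #5] limit_buy(price=103, qty=2): fills=#5x#4:2@103; bids=[#1:1@101] asks=[#4:7@103]
After op 6 [order #6] limit_sell(price=103, qty=9): fills=none; bids=[#1:1@101] asks=[#4:7@103 #6:9@103]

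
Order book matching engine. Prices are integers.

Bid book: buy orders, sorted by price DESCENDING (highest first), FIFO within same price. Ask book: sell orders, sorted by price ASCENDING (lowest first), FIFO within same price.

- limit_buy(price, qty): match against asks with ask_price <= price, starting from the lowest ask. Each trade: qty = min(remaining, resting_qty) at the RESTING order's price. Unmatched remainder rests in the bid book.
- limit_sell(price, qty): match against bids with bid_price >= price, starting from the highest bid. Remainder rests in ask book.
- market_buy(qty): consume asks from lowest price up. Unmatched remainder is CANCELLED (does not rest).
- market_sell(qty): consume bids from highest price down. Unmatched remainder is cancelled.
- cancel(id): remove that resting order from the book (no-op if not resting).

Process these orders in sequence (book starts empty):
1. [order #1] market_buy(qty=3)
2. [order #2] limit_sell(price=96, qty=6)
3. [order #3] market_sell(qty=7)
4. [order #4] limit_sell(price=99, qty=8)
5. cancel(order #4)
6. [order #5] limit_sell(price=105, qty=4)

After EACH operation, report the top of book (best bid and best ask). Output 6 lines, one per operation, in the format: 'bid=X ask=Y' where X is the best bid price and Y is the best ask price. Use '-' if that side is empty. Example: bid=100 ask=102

After op 1 [order #1] market_buy(qty=3): fills=none; bids=[-] asks=[-]
After op 2 [order #2] limit_sell(price=96, qty=6): fills=none; bids=[-] asks=[#2:6@96]
After op 3 [order #3] market_sell(qty=7): fills=none; bids=[-] asks=[#2:6@96]
After op 4 [order #4] limit_sell(price=99, qty=8): fills=none; bids=[-] asks=[#2:6@96 #4:8@99]
After op 5 cancel(order #4): fills=none; bids=[-] asks=[#2:6@96]
After op 6 [order #5] limit_sell(price=105, qty=4): fills=none; bids=[-] asks=[#2:6@96 #5:4@105]

Answer: bid=- ask=-
bid=- ask=96
bid=- ask=96
bid=- ask=96
bid=- ask=96
bid=- ask=96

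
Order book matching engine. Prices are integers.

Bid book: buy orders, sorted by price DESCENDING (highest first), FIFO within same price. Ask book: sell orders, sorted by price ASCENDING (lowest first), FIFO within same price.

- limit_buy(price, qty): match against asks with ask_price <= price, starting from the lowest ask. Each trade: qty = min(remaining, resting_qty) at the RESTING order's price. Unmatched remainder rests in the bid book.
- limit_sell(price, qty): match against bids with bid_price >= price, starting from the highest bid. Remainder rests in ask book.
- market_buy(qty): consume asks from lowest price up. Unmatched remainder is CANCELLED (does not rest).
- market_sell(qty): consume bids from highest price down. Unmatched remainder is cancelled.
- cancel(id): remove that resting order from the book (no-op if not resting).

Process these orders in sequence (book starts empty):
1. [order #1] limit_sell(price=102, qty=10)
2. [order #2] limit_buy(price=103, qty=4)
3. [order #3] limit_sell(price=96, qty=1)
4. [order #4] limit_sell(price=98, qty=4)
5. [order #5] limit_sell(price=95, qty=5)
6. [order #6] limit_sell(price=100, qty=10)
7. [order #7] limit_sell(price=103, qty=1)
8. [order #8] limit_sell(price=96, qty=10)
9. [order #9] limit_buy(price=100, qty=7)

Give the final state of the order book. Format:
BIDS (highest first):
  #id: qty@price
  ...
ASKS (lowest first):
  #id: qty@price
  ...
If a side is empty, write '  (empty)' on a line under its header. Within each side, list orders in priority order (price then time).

Answer: BIDS (highest first):
  (empty)
ASKS (lowest first):
  #8: 9@96
  #4: 4@98
  #6: 10@100
  #1: 6@102
  #7: 1@103

Derivation:
After op 1 [order #1] limit_sell(price=102, qty=10): fills=none; bids=[-] asks=[#1:10@102]
After op 2 [order #2] limit_buy(price=103, qty=4): fills=#2x#1:4@102; bids=[-] asks=[#1:6@102]
After op 3 [order #3] limit_sell(price=96, qty=1): fills=none; bids=[-] asks=[#3:1@96 #1:6@102]
After op 4 [order #4] limit_sell(price=98, qty=4): fills=none; bids=[-] asks=[#3:1@96 #4:4@98 #1:6@102]
After op 5 [order #5] limit_sell(price=95, qty=5): fills=none; bids=[-] asks=[#5:5@95 #3:1@96 #4:4@98 #1:6@102]
After op 6 [order #6] limit_sell(price=100, qty=10): fills=none; bids=[-] asks=[#5:5@95 #3:1@96 #4:4@98 #6:10@100 #1:6@102]
After op 7 [order #7] limit_sell(price=103, qty=1): fills=none; bids=[-] asks=[#5:5@95 #3:1@96 #4:4@98 #6:10@100 #1:6@102 #7:1@103]
After op 8 [order #8] limit_sell(price=96, qty=10): fills=none; bids=[-] asks=[#5:5@95 #3:1@96 #8:10@96 #4:4@98 #6:10@100 #1:6@102 #7:1@103]
After op 9 [order #9] limit_buy(price=100, qty=7): fills=#9x#5:5@95 #9x#3:1@96 #9x#8:1@96; bids=[-] asks=[#8:9@96 #4:4@98 #6:10@100 #1:6@102 #7:1@103]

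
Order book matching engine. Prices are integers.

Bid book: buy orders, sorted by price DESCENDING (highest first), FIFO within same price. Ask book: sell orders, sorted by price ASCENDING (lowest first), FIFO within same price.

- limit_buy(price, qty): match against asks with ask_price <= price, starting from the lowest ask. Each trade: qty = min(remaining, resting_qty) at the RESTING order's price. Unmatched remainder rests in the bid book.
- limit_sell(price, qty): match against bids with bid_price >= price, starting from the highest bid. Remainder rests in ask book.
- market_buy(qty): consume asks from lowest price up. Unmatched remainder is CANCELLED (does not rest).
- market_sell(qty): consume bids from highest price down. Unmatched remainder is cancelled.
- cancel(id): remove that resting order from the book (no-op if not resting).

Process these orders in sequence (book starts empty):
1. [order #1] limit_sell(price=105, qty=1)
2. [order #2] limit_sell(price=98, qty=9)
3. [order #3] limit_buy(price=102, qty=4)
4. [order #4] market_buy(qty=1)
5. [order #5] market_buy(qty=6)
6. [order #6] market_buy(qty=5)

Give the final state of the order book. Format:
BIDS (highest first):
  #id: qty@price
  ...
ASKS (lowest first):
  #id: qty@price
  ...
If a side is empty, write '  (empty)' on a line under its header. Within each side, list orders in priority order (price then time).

After op 1 [order #1] limit_sell(price=105, qty=1): fills=none; bids=[-] asks=[#1:1@105]
After op 2 [order #2] limit_sell(price=98, qty=9): fills=none; bids=[-] asks=[#2:9@98 #1:1@105]
After op 3 [order #3] limit_buy(price=102, qty=4): fills=#3x#2:4@98; bids=[-] asks=[#2:5@98 #1:1@105]
After op 4 [order #4] market_buy(qty=1): fills=#4x#2:1@98; bids=[-] asks=[#2:4@98 #1:1@105]
After op 5 [order #5] market_buy(qty=6): fills=#5x#2:4@98 #5x#1:1@105; bids=[-] asks=[-]
After op 6 [order #6] market_buy(qty=5): fills=none; bids=[-] asks=[-]

Answer: BIDS (highest first):
  (empty)
ASKS (lowest first):
  (empty)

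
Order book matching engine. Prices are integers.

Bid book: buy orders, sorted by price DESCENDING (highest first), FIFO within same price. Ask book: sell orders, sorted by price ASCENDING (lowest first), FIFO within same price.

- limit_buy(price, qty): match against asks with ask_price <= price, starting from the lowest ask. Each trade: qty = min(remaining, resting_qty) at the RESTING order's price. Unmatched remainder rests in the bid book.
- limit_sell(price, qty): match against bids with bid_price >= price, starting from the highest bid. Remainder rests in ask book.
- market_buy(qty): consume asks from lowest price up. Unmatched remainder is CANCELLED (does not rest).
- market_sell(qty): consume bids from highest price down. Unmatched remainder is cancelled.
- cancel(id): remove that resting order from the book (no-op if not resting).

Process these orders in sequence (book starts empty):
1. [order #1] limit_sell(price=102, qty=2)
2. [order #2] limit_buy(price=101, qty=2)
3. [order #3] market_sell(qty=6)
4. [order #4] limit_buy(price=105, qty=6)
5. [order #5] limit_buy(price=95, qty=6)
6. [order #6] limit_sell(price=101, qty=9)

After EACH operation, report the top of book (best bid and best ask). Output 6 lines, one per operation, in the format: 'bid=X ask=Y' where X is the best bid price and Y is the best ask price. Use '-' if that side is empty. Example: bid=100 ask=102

After op 1 [order #1] limit_sell(price=102, qty=2): fills=none; bids=[-] asks=[#1:2@102]
After op 2 [order #2] limit_buy(price=101, qty=2): fills=none; bids=[#2:2@101] asks=[#1:2@102]
After op 3 [order #3] market_sell(qty=6): fills=#2x#3:2@101; bids=[-] asks=[#1:2@102]
After op 4 [order #4] limit_buy(price=105, qty=6): fills=#4x#1:2@102; bids=[#4:4@105] asks=[-]
After op 5 [order #5] limit_buy(price=95, qty=6): fills=none; bids=[#4:4@105 #5:6@95] asks=[-]
After op 6 [order #6] limit_sell(price=101, qty=9): fills=#4x#6:4@105; bids=[#5:6@95] asks=[#6:5@101]

Answer: bid=- ask=102
bid=101 ask=102
bid=- ask=102
bid=105 ask=-
bid=105 ask=-
bid=95 ask=101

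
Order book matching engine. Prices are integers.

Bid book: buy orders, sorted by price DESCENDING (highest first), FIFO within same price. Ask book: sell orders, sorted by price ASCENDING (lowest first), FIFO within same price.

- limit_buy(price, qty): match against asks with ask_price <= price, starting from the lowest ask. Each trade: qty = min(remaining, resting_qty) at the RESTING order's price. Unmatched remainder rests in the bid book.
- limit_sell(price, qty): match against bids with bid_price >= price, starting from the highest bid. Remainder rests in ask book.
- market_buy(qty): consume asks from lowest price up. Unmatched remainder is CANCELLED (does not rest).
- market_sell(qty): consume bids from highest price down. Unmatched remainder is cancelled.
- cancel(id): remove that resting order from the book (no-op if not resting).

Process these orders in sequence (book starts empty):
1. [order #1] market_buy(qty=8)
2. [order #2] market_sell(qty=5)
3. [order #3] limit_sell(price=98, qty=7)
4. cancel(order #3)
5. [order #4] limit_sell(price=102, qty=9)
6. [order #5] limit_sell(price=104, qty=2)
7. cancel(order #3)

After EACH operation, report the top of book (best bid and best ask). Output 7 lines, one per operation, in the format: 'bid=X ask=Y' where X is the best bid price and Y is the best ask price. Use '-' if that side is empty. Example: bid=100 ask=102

Answer: bid=- ask=-
bid=- ask=-
bid=- ask=98
bid=- ask=-
bid=- ask=102
bid=- ask=102
bid=- ask=102

Derivation:
After op 1 [order #1] market_buy(qty=8): fills=none; bids=[-] asks=[-]
After op 2 [order #2] market_sell(qty=5): fills=none; bids=[-] asks=[-]
After op 3 [order #3] limit_sell(price=98, qty=7): fills=none; bids=[-] asks=[#3:7@98]
After op 4 cancel(order #3): fills=none; bids=[-] asks=[-]
After op 5 [order #4] limit_sell(price=102, qty=9): fills=none; bids=[-] asks=[#4:9@102]
After op 6 [order #5] limit_sell(price=104, qty=2): fills=none; bids=[-] asks=[#4:9@102 #5:2@104]
After op 7 cancel(order #3): fills=none; bids=[-] asks=[#4:9@102 #5:2@104]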